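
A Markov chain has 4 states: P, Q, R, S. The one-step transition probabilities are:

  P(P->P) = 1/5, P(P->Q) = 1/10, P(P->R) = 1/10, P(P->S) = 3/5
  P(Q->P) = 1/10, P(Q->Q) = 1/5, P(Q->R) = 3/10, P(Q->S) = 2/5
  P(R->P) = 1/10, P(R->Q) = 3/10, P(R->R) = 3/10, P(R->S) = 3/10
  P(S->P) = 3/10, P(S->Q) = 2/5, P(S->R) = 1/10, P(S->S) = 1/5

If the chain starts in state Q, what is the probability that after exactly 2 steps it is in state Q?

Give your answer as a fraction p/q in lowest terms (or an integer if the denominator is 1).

Answer: 3/10

Derivation:
Computing P^2 by repeated multiplication:
P^1 =
  P: [1/5, 1/10, 1/10, 3/5]
  Q: [1/10, 1/5, 3/10, 2/5]
  R: [1/10, 3/10, 3/10, 3/10]
  S: [3/10, 2/5, 1/10, 1/5]
P^2 =
  P: [6/25, 31/100, 7/50, 31/100]
  Q: [19/100, 3/10, 1/5, 31/100]
  R: [17/100, 7/25, 11/50, 33/100]
  S: [17/100, 11/50, 1/5, 41/100]

(P^2)[Q -> Q] = 3/10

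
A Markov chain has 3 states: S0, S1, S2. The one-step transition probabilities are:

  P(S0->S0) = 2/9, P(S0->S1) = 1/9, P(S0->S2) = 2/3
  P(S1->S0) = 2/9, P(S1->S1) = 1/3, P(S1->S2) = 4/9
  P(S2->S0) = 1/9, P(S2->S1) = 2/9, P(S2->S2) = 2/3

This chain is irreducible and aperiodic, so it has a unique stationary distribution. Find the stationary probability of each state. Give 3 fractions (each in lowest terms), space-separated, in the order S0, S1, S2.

Answer: 2/13 3/13 8/13

Derivation:
The stationary distribution satisfies pi = pi * P, i.e.:
  pi_S0 = 2/9*pi_S0 + 2/9*pi_S1 + 1/9*pi_S2
  pi_S1 = 1/9*pi_S0 + 1/3*pi_S1 + 2/9*pi_S2
  pi_S2 = 2/3*pi_S0 + 4/9*pi_S1 + 2/3*pi_S2
with normalization: pi_S0 + pi_S1 + pi_S2 = 1.

Using the first 2 balance equations plus normalization, the linear system A*pi = b is:
  [-7/9, 2/9, 1/9] . pi = 0
  [1/9, -2/3, 2/9] . pi = 0
  [1, 1, 1] . pi = 1

Solving yields:
  pi_S0 = 2/13
  pi_S1 = 3/13
  pi_S2 = 8/13

Verification (pi * P):
  2/13*2/9 + 3/13*2/9 + 8/13*1/9 = 2/13 = pi_S0  (ok)
  2/13*1/9 + 3/13*1/3 + 8/13*2/9 = 3/13 = pi_S1  (ok)
  2/13*2/3 + 3/13*4/9 + 8/13*2/3 = 8/13 = pi_S2  (ok)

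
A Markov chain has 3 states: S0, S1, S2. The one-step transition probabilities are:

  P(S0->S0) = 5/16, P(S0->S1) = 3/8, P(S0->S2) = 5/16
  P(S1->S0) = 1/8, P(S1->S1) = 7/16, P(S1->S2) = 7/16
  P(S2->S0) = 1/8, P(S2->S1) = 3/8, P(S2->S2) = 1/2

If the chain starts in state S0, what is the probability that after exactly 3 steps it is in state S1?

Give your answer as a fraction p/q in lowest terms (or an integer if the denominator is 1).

Answer: 819/2048

Derivation:
Computing P^3 by repeated multiplication:
P^1 =
  S0: [5/16, 3/8, 5/16]
  S1: [1/8, 7/16, 7/16]
  S2: [1/8, 3/8, 1/2]
P^2 =
  S0: [47/256, 51/128, 107/256]
  S1: [19/128, 103/256, 115/256]
  S2: [19/128, 51/128, 29/64]
P^3 =
  S0: [653/4096, 819/2048, 1805/4096]
  S1: [313/2048, 1639/4096, 1831/4096]
  S2: [313/2048, 819/2048, 229/512]

(P^3)[S0 -> S1] = 819/2048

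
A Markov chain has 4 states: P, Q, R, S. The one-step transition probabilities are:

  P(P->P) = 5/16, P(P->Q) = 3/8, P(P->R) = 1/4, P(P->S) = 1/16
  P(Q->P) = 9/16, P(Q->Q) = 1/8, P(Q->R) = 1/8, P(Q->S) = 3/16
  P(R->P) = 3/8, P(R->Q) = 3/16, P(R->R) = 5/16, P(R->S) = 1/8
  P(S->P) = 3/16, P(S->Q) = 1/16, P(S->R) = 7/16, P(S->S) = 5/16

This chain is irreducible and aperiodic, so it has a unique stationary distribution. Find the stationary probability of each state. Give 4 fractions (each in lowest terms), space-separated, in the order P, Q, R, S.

The stationary distribution satisfies pi = pi * P, i.e.:
  pi_P = 5/16*pi_P + 9/16*pi_Q + 3/8*pi_R + 3/16*pi_S
  pi_Q = 3/8*pi_P + 1/8*pi_Q + 3/16*pi_R + 1/16*pi_S
  pi_R = 1/4*pi_P + 1/8*pi_Q + 5/16*pi_R + 7/16*pi_S
  pi_S = 1/16*pi_P + 3/16*pi_Q + 1/8*pi_R + 5/16*pi_S
with normalization: pi_P + pi_Q + pi_R + pi_S = 1.

Using the first 3 balance equations plus normalization, the linear system A*pi = b is:
  [-11/16, 9/16, 3/8, 3/16] . pi = 0
  [3/8, -7/8, 3/16, 1/16] . pi = 0
  [1/4, 1/8, -11/16, 7/16] . pi = 0
  [1, 1, 1, 1] . pi = 1

Solving yields:
  pi_P = 18/49
  pi_Q = 11/49
  pi_R = 13/49
  pi_S = 1/7

Verification (pi * P):
  18/49*5/16 + 11/49*9/16 + 13/49*3/8 + 1/7*3/16 = 18/49 = pi_P  (ok)
  18/49*3/8 + 11/49*1/8 + 13/49*3/16 + 1/7*1/16 = 11/49 = pi_Q  (ok)
  18/49*1/4 + 11/49*1/8 + 13/49*5/16 + 1/7*7/16 = 13/49 = pi_R  (ok)
  18/49*1/16 + 11/49*3/16 + 13/49*1/8 + 1/7*5/16 = 1/7 = pi_S  (ok)

Answer: 18/49 11/49 13/49 1/7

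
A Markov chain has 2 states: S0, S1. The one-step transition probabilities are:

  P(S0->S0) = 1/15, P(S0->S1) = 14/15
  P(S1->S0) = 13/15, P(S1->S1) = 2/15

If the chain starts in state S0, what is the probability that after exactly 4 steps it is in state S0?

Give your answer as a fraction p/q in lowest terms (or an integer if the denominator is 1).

Computing P^4 by repeated multiplication:
P^1 =
  S0: [1/15, 14/15]
  S1: [13/15, 2/15]
P^2 =
  S0: [61/75, 14/75]
  S1: [13/75, 62/75]
P^3 =
  S0: [27/125, 98/125]
  S1: [91/125, 34/125]
P^4 =
  S0: [1301/1875, 574/1875]
  S1: [533/1875, 1342/1875]

(P^4)[S0 -> S0] = 1301/1875

Answer: 1301/1875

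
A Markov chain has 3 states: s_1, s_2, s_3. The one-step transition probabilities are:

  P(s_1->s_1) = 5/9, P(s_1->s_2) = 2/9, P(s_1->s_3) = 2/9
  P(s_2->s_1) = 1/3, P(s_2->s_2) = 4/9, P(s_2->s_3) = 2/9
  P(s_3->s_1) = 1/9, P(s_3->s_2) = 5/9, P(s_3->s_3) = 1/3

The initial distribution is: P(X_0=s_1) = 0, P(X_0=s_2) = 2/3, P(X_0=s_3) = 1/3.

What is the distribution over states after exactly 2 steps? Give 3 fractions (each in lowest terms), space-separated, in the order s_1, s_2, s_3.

Propagating the distribution step by step (d_{t+1} = d_t * P):
d_0 = (s_1=0, s_2=2/3, s_3=1/3)
  d_1[s_1] = 0*5/9 + 2/3*1/3 + 1/3*1/9 = 7/27
  d_1[s_2] = 0*2/9 + 2/3*4/9 + 1/3*5/9 = 13/27
  d_1[s_3] = 0*2/9 + 2/3*2/9 + 1/3*1/3 = 7/27
d_1 = (s_1=7/27, s_2=13/27, s_3=7/27)
  d_2[s_1] = 7/27*5/9 + 13/27*1/3 + 7/27*1/9 = 1/3
  d_2[s_2] = 7/27*2/9 + 13/27*4/9 + 7/27*5/9 = 101/243
  d_2[s_3] = 7/27*2/9 + 13/27*2/9 + 7/27*1/3 = 61/243
d_2 = (s_1=1/3, s_2=101/243, s_3=61/243)

Answer: 1/3 101/243 61/243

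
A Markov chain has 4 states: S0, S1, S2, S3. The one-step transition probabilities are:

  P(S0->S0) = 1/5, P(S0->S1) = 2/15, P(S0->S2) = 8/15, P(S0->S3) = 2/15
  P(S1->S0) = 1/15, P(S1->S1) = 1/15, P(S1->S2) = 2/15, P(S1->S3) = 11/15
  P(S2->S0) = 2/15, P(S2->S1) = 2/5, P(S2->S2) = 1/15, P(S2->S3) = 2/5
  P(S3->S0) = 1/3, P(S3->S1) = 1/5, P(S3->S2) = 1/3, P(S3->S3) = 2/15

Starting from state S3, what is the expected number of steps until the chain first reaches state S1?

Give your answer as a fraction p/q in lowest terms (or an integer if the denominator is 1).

Answer: 1245/304

Derivation:
Let h_i = expected steps to first reach S1 from state i.
Boundary: h_S1 = 0.
First-step equations for the other states:
  h_S0 = 1 + 1/5*h_S0 + 2/15*h_S1 + 8/15*h_S2 + 2/15*h_S3
  h_S2 = 1 + 2/15*h_S0 + 2/5*h_S1 + 1/15*h_S2 + 2/5*h_S3
  h_S3 = 1 + 1/3*h_S0 + 1/5*h_S1 + 1/3*h_S2 + 2/15*h_S3

Substituting h_S1 = 0 and rearranging gives the linear system (I - Q) h = 1:
  [4/5, -8/15, -2/15] . (h_S0, h_S2, h_S3) = 1
  [-2/15, 14/15, -2/5] . (h_S0, h_S2, h_S3) = 1
  [-1/3, -1/3, 13/15] . (h_S0, h_S2, h_S3) = 1

Solving yields:
  h_S0 = 135/32
  h_S2 = 2085/608
  h_S3 = 1245/304

Starting state is S3, so the expected hitting time is h_S3 = 1245/304.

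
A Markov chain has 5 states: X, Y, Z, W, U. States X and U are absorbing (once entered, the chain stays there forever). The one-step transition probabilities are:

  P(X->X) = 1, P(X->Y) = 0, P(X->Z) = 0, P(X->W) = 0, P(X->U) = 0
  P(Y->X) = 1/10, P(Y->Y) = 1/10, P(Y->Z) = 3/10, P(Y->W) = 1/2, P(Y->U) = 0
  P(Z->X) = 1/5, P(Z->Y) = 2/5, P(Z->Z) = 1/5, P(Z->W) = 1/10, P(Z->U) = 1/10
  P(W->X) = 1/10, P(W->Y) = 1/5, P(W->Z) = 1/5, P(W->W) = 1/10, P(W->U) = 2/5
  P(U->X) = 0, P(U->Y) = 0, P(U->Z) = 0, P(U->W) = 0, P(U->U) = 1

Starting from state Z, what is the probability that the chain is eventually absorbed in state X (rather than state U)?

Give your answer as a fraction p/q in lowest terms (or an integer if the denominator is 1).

Let a_i = P(absorbed in X | start in state i).
Boundary conditions: a_X = 1, a_U = 0.
For each transient state i, a_i = sum_j P(i->j) * a_j:
  a_Y = 1/10*a_X + 1/10*a_Y + 3/10*a_Z + 1/2*a_W + 0*a_U
  a_Z = 1/5*a_X + 2/5*a_Y + 1/5*a_Z + 1/10*a_W + 1/10*a_U
  a_W = 1/10*a_X + 1/5*a_Y + 1/5*a_Z + 1/10*a_W + 2/5*a_U

Substituting a_X = 1 and a_U = 0, rearrange to (I - Q) a = r where r[i] = P(i -> X):
  [9/10, -3/10, -1/2] . (a_Y, a_Z, a_W) = 1/10
  [-2/5, 4/5, -1/10] . (a_Y, a_Z, a_W) = 1/5
  [-1/5, -1/5, 9/10] . (a_Y, a_Z, a_W) = 1/10

Solving yields:
  a_Y = 17/36
  a_Z = 19/36
  a_W = 1/3

Starting state is Z, so the absorption probability is a_Z = 19/36.

Answer: 19/36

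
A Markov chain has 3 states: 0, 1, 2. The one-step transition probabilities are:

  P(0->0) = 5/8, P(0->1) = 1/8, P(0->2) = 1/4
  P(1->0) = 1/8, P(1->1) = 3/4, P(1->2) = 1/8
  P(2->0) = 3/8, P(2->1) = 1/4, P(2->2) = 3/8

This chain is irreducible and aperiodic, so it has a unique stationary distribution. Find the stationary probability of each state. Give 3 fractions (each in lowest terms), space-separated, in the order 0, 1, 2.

The stationary distribution satisfies pi = pi * P, i.e.:
  pi_0 = 5/8*pi_0 + 1/8*pi_1 + 3/8*pi_2
  pi_1 = 1/8*pi_0 + 3/4*pi_1 + 1/4*pi_2
  pi_2 = 1/4*pi_0 + 1/8*pi_1 + 3/8*pi_2
with normalization: pi_0 + pi_1 + pi_2 = 1.

Using the first 2 balance equations plus normalization, the linear system A*pi = b is:
  [-3/8, 1/8, 3/8] . pi = 0
  [1/8, -1/4, 1/4] . pi = 0
  [1, 1, 1] . pi = 1

Solving yields:
  pi_0 = 4/11
  pi_1 = 9/22
  pi_2 = 5/22

Verification (pi * P):
  4/11*5/8 + 9/22*1/8 + 5/22*3/8 = 4/11 = pi_0  (ok)
  4/11*1/8 + 9/22*3/4 + 5/22*1/4 = 9/22 = pi_1  (ok)
  4/11*1/4 + 9/22*1/8 + 5/22*3/8 = 5/22 = pi_2  (ok)

Answer: 4/11 9/22 5/22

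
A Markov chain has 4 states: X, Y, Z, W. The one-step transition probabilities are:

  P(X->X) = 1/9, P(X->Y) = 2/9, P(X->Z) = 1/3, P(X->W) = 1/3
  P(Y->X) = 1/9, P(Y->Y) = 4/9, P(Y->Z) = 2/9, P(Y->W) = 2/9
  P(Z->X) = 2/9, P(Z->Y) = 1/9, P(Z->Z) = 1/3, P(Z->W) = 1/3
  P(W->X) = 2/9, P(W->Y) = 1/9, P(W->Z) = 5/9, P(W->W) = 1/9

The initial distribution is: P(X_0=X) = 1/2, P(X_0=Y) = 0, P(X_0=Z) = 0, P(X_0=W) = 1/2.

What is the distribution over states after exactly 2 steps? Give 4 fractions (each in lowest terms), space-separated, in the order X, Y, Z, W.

Answer: 5/27 5/27 59/162 43/162

Derivation:
Propagating the distribution step by step (d_{t+1} = d_t * P):
d_0 = (X=1/2, Y=0, Z=0, W=1/2)
  d_1[X] = 1/2*1/9 + 0*1/9 + 0*2/9 + 1/2*2/9 = 1/6
  d_1[Y] = 1/2*2/9 + 0*4/9 + 0*1/9 + 1/2*1/9 = 1/6
  d_1[Z] = 1/2*1/3 + 0*2/9 + 0*1/3 + 1/2*5/9 = 4/9
  d_1[W] = 1/2*1/3 + 0*2/9 + 0*1/3 + 1/2*1/9 = 2/9
d_1 = (X=1/6, Y=1/6, Z=4/9, W=2/9)
  d_2[X] = 1/6*1/9 + 1/6*1/9 + 4/9*2/9 + 2/9*2/9 = 5/27
  d_2[Y] = 1/6*2/9 + 1/6*4/9 + 4/9*1/9 + 2/9*1/9 = 5/27
  d_2[Z] = 1/6*1/3 + 1/6*2/9 + 4/9*1/3 + 2/9*5/9 = 59/162
  d_2[W] = 1/6*1/3 + 1/6*2/9 + 4/9*1/3 + 2/9*1/9 = 43/162
d_2 = (X=5/27, Y=5/27, Z=59/162, W=43/162)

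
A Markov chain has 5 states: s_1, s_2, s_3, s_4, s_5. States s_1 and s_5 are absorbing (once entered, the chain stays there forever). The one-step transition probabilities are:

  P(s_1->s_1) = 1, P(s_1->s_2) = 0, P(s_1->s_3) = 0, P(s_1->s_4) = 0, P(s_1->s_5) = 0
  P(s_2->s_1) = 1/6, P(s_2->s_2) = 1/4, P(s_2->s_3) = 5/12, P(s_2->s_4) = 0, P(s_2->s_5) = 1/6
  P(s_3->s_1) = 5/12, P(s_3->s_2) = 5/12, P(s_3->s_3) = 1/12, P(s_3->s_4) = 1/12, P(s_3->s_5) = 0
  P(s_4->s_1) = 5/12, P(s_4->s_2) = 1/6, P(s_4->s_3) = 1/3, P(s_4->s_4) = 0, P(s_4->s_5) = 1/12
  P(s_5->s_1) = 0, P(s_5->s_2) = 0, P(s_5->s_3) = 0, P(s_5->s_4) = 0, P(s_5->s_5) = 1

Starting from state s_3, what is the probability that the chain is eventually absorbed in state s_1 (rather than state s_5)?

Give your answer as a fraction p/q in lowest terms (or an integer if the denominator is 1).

Let a_i = P(absorbed in s_1 | start in state i).
Boundary conditions: a_s_1 = 1, a_s_5 = 0.
For each transient state i, a_i = sum_j P(i->j) * a_j:
  a_s_2 = 1/6*a_s_1 + 1/4*a_s_2 + 5/12*a_s_3 + 0*a_s_4 + 1/6*a_s_5
  a_s_3 = 5/12*a_s_1 + 5/12*a_s_2 + 1/12*a_s_3 + 1/12*a_s_4 + 0*a_s_5
  a_s_4 = 5/12*a_s_1 + 1/6*a_s_2 + 1/3*a_s_3 + 0*a_s_4 + 1/12*a_s_5

Substituting a_s_1 = 1 and a_s_5 = 0, rearrange to (I - Q) a = r where r[i] = P(i -> s_1):
  [3/4, -5/12, 0] . (a_s_2, a_s_3, a_s_4) = 1/6
  [-5/12, 11/12, -1/12] . (a_s_2, a_s_3, a_s_4) = 5/12
  [-1/6, -1/3, 1] . (a_s_2, a_s_3, a_s_4) = 5/12

Solving yields:
  a_s_2 = 581/842
  a_s_3 = 709/842
  a_s_4 = 342/421

Starting state is s_3, so the absorption probability is a_s_3 = 709/842.

Answer: 709/842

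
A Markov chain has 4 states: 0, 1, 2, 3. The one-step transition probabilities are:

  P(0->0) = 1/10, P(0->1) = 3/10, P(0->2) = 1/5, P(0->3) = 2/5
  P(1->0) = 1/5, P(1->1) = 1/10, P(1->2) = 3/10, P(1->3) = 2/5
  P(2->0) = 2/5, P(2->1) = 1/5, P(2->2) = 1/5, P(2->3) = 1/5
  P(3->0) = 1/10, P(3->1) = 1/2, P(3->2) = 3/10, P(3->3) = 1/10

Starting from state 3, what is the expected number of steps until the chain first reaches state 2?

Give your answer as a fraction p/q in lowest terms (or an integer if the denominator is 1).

Answer: 1420/407

Derivation:
Let h_i = expected steps to first reach 2 from state i.
Boundary: h_2 = 0.
First-step equations for the other states:
  h_0 = 1 + 1/10*h_0 + 3/10*h_1 + 1/5*h_2 + 2/5*h_3
  h_1 = 1 + 1/5*h_0 + 1/10*h_1 + 3/10*h_2 + 2/5*h_3
  h_3 = 1 + 1/10*h_0 + 1/2*h_1 + 3/10*h_2 + 1/10*h_3

Substituting h_2 = 0 and rearranging gives the linear system (I - Q) h = 1:
  [9/10, -3/10, -2/5] . (h_0, h_1, h_3) = 1
  [-1/5, 9/10, -2/5] . (h_0, h_1, h_3) = 1
  [-1/10, -1/2, 9/10] . (h_0, h_1, h_3) = 1

Solving yields:
  h_0 = 1560/407
  h_1 = 130/37
  h_3 = 1420/407

Starting state is 3, so the expected hitting time is h_3 = 1420/407.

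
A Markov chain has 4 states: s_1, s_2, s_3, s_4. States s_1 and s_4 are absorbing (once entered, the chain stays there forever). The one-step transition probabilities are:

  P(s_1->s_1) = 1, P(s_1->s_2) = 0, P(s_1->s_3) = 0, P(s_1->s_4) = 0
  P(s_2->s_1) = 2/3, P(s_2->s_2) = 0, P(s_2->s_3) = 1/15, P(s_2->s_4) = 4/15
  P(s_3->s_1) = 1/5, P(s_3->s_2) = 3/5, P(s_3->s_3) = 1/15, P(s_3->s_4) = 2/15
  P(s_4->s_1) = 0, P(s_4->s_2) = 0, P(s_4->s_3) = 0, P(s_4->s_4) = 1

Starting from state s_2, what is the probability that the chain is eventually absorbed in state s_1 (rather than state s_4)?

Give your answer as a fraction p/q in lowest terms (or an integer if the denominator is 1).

Answer: 143/201

Derivation:
Let a_i = P(absorbed in s_1 | start in state i).
Boundary conditions: a_s_1 = 1, a_s_4 = 0.
For each transient state i, a_i = sum_j P(i->j) * a_j:
  a_s_2 = 2/3*a_s_1 + 0*a_s_2 + 1/15*a_s_3 + 4/15*a_s_4
  a_s_3 = 1/5*a_s_1 + 3/5*a_s_2 + 1/15*a_s_3 + 2/15*a_s_4

Substituting a_s_1 = 1 and a_s_4 = 0, rearrange to (I - Q) a = r where r[i] = P(i -> s_1):
  [1, -1/15] . (a_s_2, a_s_3) = 2/3
  [-3/5, 14/15] . (a_s_2, a_s_3) = 1/5

Solving yields:
  a_s_2 = 143/201
  a_s_3 = 45/67

Starting state is s_2, so the absorption probability is a_s_2 = 143/201.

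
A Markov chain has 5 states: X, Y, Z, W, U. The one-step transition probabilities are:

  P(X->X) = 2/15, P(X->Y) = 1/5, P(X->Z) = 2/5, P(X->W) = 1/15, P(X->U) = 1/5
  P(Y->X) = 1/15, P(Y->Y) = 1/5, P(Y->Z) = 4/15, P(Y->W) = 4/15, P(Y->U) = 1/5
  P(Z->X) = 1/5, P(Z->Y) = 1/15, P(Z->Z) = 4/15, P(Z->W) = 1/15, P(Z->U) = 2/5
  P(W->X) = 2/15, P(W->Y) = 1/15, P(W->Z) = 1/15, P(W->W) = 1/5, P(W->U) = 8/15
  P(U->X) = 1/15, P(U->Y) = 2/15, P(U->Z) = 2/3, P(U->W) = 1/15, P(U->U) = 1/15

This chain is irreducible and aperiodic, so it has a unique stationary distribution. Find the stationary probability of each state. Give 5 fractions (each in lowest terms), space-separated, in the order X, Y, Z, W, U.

Answer: 7204/54535 496/4195 1563/4195 5683/54535 14881/54535

Derivation:
The stationary distribution satisfies pi = pi * P, i.e.:
  pi_X = 2/15*pi_X + 1/15*pi_Y + 1/5*pi_Z + 2/15*pi_W + 1/15*pi_U
  pi_Y = 1/5*pi_X + 1/5*pi_Y + 1/15*pi_Z + 1/15*pi_W + 2/15*pi_U
  pi_Z = 2/5*pi_X + 4/15*pi_Y + 4/15*pi_Z + 1/15*pi_W + 2/3*pi_U
  pi_W = 1/15*pi_X + 4/15*pi_Y + 1/15*pi_Z + 1/5*pi_W + 1/15*pi_U
  pi_U = 1/5*pi_X + 1/5*pi_Y + 2/5*pi_Z + 8/15*pi_W + 1/15*pi_U
with normalization: pi_X + pi_Y + pi_Z + pi_W + pi_U = 1.

Using the first 4 balance equations plus normalization, the linear system A*pi = b is:
  [-13/15, 1/15, 1/5, 2/15, 1/15] . pi = 0
  [1/5, -4/5, 1/15, 1/15, 2/15] . pi = 0
  [2/5, 4/15, -11/15, 1/15, 2/3] . pi = 0
  [1/15, 4/15, 1/15, -4/5, 1/15] . pi = 0
  [1, 1, 1, 1, 1] . pi = 1

Solving yields:
  pi_X = 7204/54535
  pi_Y = 496/4195
  pi_Z = 1563/4195
  pi_W = 5683/54535
  pi_U = 14881/54535

Verification (pi * P):
  7204/54535*2/15 + 496/4195*1/15 + 1563/4195*1/5 + 5683/54535*2/15 + 14881/54535*1/15 = 7204/54535 = pi_X  (ok)
  7204/54535*1/5 + 496/4195*1/5 + 1563/4195*1/15 + 5683/54535*1/15 + 14881/54535*2/15 = 496/4195 = pi_Y  (ok)
  7204/54535*2/5 + 496/4195*4/15 + 1563/4195*4/15 + 5683/54535*1/15 + 14881/54535*2/3 = 1563/4195 = pi_Z  (ok)
  7204/54535*1/15 + 496/4195*4/15 + 1563/4195*1/15 + 5683/54535*1/5 + 14881/54535*1/15 = 5683/54535 = pi_W  (ok)
  7204/54535*1/5 + 496/4195*1/5 + 1563/4195*2/5 + 5683/54535*8/15 + 14881/54535*1/15 = 14881/54535 = pi_U  (ok)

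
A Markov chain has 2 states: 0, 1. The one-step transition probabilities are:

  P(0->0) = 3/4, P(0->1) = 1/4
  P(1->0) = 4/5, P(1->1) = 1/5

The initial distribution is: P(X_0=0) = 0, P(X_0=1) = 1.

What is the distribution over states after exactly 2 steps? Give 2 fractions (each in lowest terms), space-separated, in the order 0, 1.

Answer: 19/25 6/25

Derivation:
Propagating the distribution step by step (d_{t+1} = d_t * P):
d_0 = (0=0, 1=1)
  d_1[0] = 0*3/4 + 1*4/5 = 4/5
  d_1[1] = 0*1/4 + 1*1/5 = 1/5
d_1 = (0=4/5, 1=1/5)
  d_2[0] = 4/5*3/4 + 1/5*4/5 = 19/25
  d_2[1] = 4/5*1/4 + 1/5*1/5 = 6/25
d_2 = (0=19/25, 1=6/25)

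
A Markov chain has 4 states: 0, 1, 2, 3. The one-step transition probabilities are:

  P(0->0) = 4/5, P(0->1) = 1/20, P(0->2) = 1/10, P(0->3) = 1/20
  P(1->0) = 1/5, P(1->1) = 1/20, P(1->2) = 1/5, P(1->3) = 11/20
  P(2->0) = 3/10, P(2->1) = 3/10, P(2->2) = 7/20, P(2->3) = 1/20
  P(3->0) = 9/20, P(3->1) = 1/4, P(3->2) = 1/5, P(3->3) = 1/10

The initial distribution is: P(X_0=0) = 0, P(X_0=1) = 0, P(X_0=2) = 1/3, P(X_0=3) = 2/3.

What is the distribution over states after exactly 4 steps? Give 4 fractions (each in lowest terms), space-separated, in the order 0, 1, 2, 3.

Answer: 18687/32000 461/3840 5483/32000 2393/19200

Derivation:
Propagating the distribution step by step (d_{t+1} = d_t * P):
d_0 = (0=0, 1=0, 2=1/3, 3=2/3)
  d_1[0] = 0*4/5 + 0*1/5 + 1/3*3/10 + 2/3*9/20 = 2/5
  d_1[1] = 0*1/20 + 0*1/20 + 1/3*3/10 + 2/3*1/4 = 4/15
  d_1[2] = 0*1/10 + 0*1/5 + 1/3*7/20 + 2/3*1/5 = 1/4
  d_1[3] = 0*1/20 + 0*11/20 + 1/3*1/20 + 2/3*1/10 = 1/12
d_1 = (0=2/5, 1=4/15, 2=1/4, 3=1/12)
  d_2[0] = 2/5*4/5 + 4/15*1/5 + 1/4*3/10 + 1/12*9/20 = 583/1200
  d_2[1] = 2/5*1/20 + 4/15*1/20 + 1/4*3/10 + 1/12*1/4 = 31/240
  d_2[2] = 2/5*1/10 + 4/15*1/5 + 1/4*7/20 + 1/12*1/5 = 79/400
  d_2[3] = 2/5*1/20 + 4/15*11/20 + 1/4*1/20 + 1/12*1/10 = 3/16
d_2 = (0=583/1200, 1=31/240, 2=79/400, 3=3/16)
  d_3[0] = 583/1200*4/5 + 31/240*1/5 + 79/400*3/10 + 3/16*9/20 = 893/1600
  d_3[1] = 583/1200*1/20 + 31/240*1/20 + 79/400*3/10 + 3/16*1/4 = 219/1600
  d_3[2] = 583/1200*1/10 + 31/240*1/5 + 79/400*7/20 + 3/16*1/5 = 869/4800
  d_3[3] = 583/1200*1/20 + 31/240*11/20 + 79/400*1/20 + 3/16*1/10 = 119/960
d_3 = (0=893/1600, 1=219/1600, 2=869/4800, 3=119/960)
  d_4[0] = 893/1600*4/5 + 219/1600*1/5 + 869/4800*3/10 + 119/960*9/20 = 18687/32000
  d_4[1] = 893/1600*1/20 + 219/1600*1/20 + 869/4800*3/10 + 119/960*1/4 = 461/3840
  d_4[2] = 893/1600*1/10 + 219/1600*1/5 + 869/4800*7/20 + 119/960*1/5 = 5483/32000
  d_4[3] = 893/1600*1/20 + 219/1600*11/20 + 869/4800*1/20 + 119/960*1/10 = 2393/19200
d_4 = (0=18687/32000, 1=461/3840, 2=5483/32000, 3=2393/19200)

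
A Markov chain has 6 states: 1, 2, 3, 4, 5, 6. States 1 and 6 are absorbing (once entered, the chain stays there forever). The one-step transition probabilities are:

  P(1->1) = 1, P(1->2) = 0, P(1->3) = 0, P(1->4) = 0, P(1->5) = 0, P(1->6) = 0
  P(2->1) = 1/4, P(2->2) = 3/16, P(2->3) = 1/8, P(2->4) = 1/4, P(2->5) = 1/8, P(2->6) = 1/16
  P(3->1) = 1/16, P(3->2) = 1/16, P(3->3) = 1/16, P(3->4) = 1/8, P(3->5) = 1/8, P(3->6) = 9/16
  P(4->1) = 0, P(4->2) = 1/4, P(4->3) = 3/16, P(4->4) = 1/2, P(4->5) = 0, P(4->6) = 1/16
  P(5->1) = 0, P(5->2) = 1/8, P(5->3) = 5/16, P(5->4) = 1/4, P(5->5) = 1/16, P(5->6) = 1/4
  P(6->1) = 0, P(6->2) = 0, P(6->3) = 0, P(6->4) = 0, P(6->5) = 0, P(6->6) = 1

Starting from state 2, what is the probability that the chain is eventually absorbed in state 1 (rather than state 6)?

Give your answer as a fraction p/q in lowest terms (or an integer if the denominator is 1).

Answer: 3474/7741

Derivation:
Let a_i = P(absorbed in 1 | start in state i).
Boundary conditions: a_1 = 1, a_6 = 0.
For each transient state i, a_i = sum_j P(i->j) * a_j:
  a_2 = 1/4*a_1 + 3/16*a_2 + 1/8*a_3 + 1/4*a_4 + 1/8*a_5 + 1/16*a_6
  a_3 = 1/16*a_1 + 1/16*a_2 + 1/16*a_3 + 1/8*a_4 + 1/8*a_5 + 9/16*a_6
  a_4 = 0*a_1 + 1/4*a_2 + 3/16*a_3 + 1/2*a_4 + 0*a_5 + 1/16*a_6
  a_5 = 0*a_1 + 1/8*a_2 + 5/16*a_3 + 1/4*a_4 + 1/16*a_5 + 1/4*a_6

Substituting a_1 = 1 and a_6 = 0, rearrange to (I - Q) a = r where r[i] = P(i -> 1):
  [13/16, -1/8, -1/4, -1/8] . (a_2, a_3, a_4, a_5) = 1/4
  [-1/16, 15/16, -1/8, -1/8] . (a_2, a_3, a_4, a_5) = 1/16
  [-1/4, -3/16, 1/2, 0] . (a_2, a_3, a_4, a_5) = 0
  [-1/8, -5/16, -1/4, 15/16] . (a_2, a_3, a_4, a_5) = 0

Solving yields:
  a_2 = 3474/7741
  a_3 = 1236/7741
  a_4 = 4401/15482
  a_5 = 1462/7741

Starting state is 2, so the absorption probability is a_2 = 3474/7741.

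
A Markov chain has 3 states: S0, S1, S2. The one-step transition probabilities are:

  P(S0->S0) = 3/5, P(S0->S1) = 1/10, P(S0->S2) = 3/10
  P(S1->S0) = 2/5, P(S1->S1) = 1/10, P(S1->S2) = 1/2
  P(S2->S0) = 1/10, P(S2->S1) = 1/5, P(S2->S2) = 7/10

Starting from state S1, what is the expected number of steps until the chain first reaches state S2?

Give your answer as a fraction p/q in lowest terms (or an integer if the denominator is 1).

Answer: 5/2

Derivation:
Let h_i = expected steps to first reach S2 from state i.
Boundary: h_S2 = 0.
First-step equations for the other states:
  h_S0 = 1 + 3/5*h_S0 + 1/10*h_S1 + 3/10*h_S2
  h_S1 = 1 + 2/5*h_S0 + 1/10*h_S1 + 1/2*h_S2

Substituting h_S2 = 0 and rearranging gives the linear system (I - Q) h = 1:
  [2/5, -1/10] . (h_S0, h_S1) = 1
  [-2/5, 9/10] . (h_S0, h_S1) = 1

Solving yields:
  h_S0 = 25/8
  h_S1 = 5/2

Starting state is S1, so the expected hitting time is h_S1 = 5/2.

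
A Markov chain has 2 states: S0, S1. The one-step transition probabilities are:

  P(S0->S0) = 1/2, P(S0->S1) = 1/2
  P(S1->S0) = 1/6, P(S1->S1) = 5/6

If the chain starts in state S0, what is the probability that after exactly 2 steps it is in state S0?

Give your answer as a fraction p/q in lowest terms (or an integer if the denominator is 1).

Computing P^2 by repeated multiplication:
P^1 =
  S0: [1/2, 1/2]
  S1: [1/6, 5/6]
P^2 =
  S0: [1/3, 2/3]
  S1: [2/9, 7/9]

(P^2)[S0 -> S0] = 1/3

Answer: 1/3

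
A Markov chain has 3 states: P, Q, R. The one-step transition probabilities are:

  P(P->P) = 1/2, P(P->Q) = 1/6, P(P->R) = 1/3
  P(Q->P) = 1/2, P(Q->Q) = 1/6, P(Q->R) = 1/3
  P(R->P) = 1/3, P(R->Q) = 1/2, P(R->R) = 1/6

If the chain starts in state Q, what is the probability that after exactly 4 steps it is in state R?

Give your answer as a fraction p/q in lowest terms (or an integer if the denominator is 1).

Computing P^4 by repeated multiplication:
P^1 =
  P: [1/2, 1/6, 1/3]
  Q: [1/2, 1/6, 1/3]
  R: [1/3, 1/2, 1/6]
P^2 =
  P: [4/9, 5/18, 5/18]
  Q: [4/9, 5/18, 5/18]
  R: [17/36, 2/9, 11/36]
P^3 =
  P: [49/108, 7/27, 31/108]
  Q: [49/108, 7/27, 31/108]
  R: [97/216, 29/108, 61/216]
P^4 =
  P: [293/648, 85/324, 185/648]
  Q: [293/648, 85/324, 185/648]
  R: [587/1296, 169/648, 371/1296]

(P^4)[Q -> R] = 185/648

Answer: 185/648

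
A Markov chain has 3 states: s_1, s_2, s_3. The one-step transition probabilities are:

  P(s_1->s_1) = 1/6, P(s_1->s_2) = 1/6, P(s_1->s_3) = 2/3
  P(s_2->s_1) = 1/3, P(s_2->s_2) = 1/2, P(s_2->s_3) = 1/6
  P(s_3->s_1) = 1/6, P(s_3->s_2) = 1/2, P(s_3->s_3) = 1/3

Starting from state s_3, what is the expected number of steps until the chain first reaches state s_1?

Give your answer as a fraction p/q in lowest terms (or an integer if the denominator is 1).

Let h_i = expected steps to first reach s_1 from state i.
Boundary: h_s_1 = 0.
First-step equations for the other states:
  h_s_2 = 1 + 1/3*h_s_1 + 1/2*h_s_2 + 1/6*h_s_3
  h_s_3 = 1 + 1/6*h_s_1 + 1/2*h_s_2 + 1/3*h_s_3

Substituting h_s_1 = 0 and rearranging gives the linear system (I - Q) h = 1:
  [1/2, -1/6] . (h_s_2, h_s_3) = 1
  [-1/2, 2/3] . (h_s_2, h_s_3) = 1

Solving yields:
  h_s_2 = 10/3
  h_s_3 = 4

Starting state is s_3, so the expected hitting time is h_s_3 = 4.

Answer: 4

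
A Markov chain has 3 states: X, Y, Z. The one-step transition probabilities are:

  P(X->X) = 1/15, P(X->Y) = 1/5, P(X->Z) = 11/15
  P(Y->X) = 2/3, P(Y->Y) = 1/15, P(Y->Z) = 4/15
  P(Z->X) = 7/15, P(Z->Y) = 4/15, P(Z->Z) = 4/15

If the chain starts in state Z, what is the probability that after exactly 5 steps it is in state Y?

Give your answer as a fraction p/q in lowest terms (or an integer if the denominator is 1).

Answer: 633/3125

Derivation:
Computing P^5 by repeated multiplication:
P^1 =
  X: [1/15, 1/5, 11/15]
  Y: [2/3, 1/15, 4/15]
  Z: [7/15, 4/15, 4/15]
P^2 =
  X: [12/25, 2/9, 67/225]
  Y: [16/75, 47/225, 26/45]
  Z: [1/3, 41/225, 109/225]
P^3 =
  X: [359/1125, 214/1125, 184/375]
  Y: [476/1125, 79/375, 412/1125]
  Z: [416/1125, 26/125, 19/45]
P^4 =
  X: [707/1875, 3499/16875, 7013/16875]
  Y: [382/1125, 3313/16875, 7832/16875]
  Z: [2027/5625, 3382/16875, 7412/16875]
P^5 =
  X: [30148/84375, 3376/16875, 12449/28125]
  Y: [31228/84375, 5759/28125, 7174/16875]
  Z: [6119/16875, 633/3125, 36689/84375]

(P^5)[Z -> Y] = 633/3125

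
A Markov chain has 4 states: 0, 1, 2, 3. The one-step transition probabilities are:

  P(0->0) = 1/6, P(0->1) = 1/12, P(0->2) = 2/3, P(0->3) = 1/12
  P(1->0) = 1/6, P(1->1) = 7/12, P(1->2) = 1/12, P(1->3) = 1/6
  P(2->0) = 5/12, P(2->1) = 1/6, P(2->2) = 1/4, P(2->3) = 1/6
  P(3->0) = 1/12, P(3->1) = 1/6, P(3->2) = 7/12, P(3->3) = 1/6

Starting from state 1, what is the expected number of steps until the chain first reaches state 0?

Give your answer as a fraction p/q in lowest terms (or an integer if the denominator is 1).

Let h_i = expected steps to first reach 0 from state i.
Boundary: h_0 = 0.
First-step equations for the other states:
  h_1 = 1 + 1/6*h_0 + 7/12*h_1 + 1/12*h_2 + 1/6*h_3
  h_2 = 1 + 5/12*h_0 + 1/6*h_1 + 1/4*h_2 + 1/6*h_3
  h_3 = 1 + 1/12*h_0 + 1/6*h_1 + 7/12*h_2 + 1/6*h_3

Substituting h_0 = 0 and rearranging gives the linear system (I - Q) h = 1:
  [5/12, -1/12, -1/6] . (h_1, h_2, h_3) = 1
  [-1/6, 3/4, -1/6] . (h_1, h_2, h_3) = 1
  [-1/6, -7/12, 5/6] . (h_1, h_2, h_3) = 1

Solving yields:
  h_1 = 360/73
  h_2 = 252/73
  h_3 = 336/73

Starting state is 1, so the expected hitting time is h_1 = 360/73.

Answer: 360/73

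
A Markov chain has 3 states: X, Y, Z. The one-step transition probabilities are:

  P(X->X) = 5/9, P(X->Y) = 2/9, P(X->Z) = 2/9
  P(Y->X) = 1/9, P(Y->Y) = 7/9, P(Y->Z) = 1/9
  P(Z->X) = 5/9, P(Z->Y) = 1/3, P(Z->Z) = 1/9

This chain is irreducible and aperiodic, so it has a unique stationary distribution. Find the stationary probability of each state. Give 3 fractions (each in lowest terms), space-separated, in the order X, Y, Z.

Answer: 13/41 22/41 6/41

Derivation:
The stationary distribution satisfies pi = pi * P, i.e.:
  pi_X = 5/9*pi_X + 1/9*pi_Y + 5/9*pi_Z
  pi_Y = 2/9*pi_X + 7/9*pi_Y + 1/3*pi_Z
  pi_Z = 2/9*pi_X + 1/9*pi_Y + 1/9*pi_Z
with normalization: pi_X + pi_Y + pi_Z = 1.

Using the first 2 balance equations plus normalization, the linear system A*pi = b is:
  [-4/9, 1/9, 5/9] . pi = 0
  [2/9, -2/9, 1/3] . pi = 0
  [1, 1, 1] . pi = 1

Solving yields:
  pi_X = 13/41
  pi_Y = 22/41
  pi_Z = 6/41

Verification (pi * P):
  13/41*5/9 + 22/41*1/9 + 6/41*5/9 = 13/41 = pi_X  (ok)
  13/41*2/9 + 22/41*7/9 + 6/41*1/3 = 22/41 = pi_Y  (ok)
  13/41*2/9 + 22/41*1/9 + 6/41*1/9 = 6/41 = pi_Z  (ok)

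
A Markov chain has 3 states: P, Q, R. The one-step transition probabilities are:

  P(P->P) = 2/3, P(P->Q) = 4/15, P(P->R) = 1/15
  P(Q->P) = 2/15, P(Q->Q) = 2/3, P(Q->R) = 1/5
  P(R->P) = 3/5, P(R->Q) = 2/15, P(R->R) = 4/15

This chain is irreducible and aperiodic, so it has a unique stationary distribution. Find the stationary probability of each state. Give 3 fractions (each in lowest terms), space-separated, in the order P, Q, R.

Answer: 7/16 23/56 17/112

Derivation:
The stationary distribution satisfies pi = pi * P, i.e.:
  pi_P = 2/3*pi_P + 2/15*pi_Q + 3/5*pi_R
  pi_Q = 4/15*pi_P + 2/3*pi_Q + 2/15*pi_R
  pi_R = 1/15*pi_P + 1/5*pi_Q + 4/15*pi_R
with normalization: pi_P + pi_Q + pi_R = 1.

Using the first 2 balance equations plus normalization, the linear system A*pi = b is:
  [-1/3, 2/15, 3/5] . pi = 0
  [4/15, -1/3, 2/15] . pi = 0
  [1, 1, 1] . pi = 1

Solving yields:
  pi_P = 7/16
  pi_Q = 23/56
  pi_R = 17/112

Verification (pi * P):
  7/16*2/3 + 23/56*2/15 + 17/112*3/5 = 7/16 = pi_P  (ok)
  7/16*4/15 + 23/56*2/3 + 17/112*2/15 = 23/56 = pi_Q  (ok)
  7/16*1/15 + 23/56*1/5 + 17/112*4/15 = 17/112 = pi_R  (ok)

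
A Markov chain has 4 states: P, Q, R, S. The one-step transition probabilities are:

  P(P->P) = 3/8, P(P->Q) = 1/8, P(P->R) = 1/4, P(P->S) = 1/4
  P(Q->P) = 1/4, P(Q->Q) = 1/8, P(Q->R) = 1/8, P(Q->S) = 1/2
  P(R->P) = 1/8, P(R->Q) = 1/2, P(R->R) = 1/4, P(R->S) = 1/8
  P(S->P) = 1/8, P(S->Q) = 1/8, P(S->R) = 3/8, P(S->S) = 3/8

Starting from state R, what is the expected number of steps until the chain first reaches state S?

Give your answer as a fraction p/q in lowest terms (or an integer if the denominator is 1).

Answer: 184/49

Derivation:
Let h_i = expected steps to first reach S from state i.
Boundary: h_S = 0.
First-step equations for the other states:
  h_P = 1 + 3/8*h_P + 1/8*h_Q + 1/4*h_R + 1/4*h_S
  h_Q = 1 + 1/4*h_P + 1/8*h_Q + 1/8*h_R + 1/2*h_S
  h_R = 1 + 1/8*h_P + 1/2*h_Q + 1/4*h_R + 1/8*h_S

Substituting h_S = 0 and rearranging gives the linear system (I - Q) h = 1:
  [5/8, -1/8, -1/4] . (h_P, h_Q, h_R) = 1
  [-1/4, 7/8, -1/8] . (h_P, h_Q, h_R) = 1
  [-1/8, -1/2, 3/4] . (h_P, h_Q, h_R) = 1

Solving yields:
  h_P = 536/147
  h_Q = 400/147
  h_R = 184/49

Starting state is R, so the expected hitting time is h_R = 184/49.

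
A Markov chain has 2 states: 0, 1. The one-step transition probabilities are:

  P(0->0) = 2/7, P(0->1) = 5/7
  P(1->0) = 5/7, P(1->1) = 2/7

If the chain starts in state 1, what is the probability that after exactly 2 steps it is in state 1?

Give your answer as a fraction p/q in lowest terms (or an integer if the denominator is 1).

Answer: 29/49

Derivation:
Computing P^2 by repeated multiplication:
P^1 =
  0: [2/7, 5/7]
  1: [5/7, 2/7]
P^2 =
  0: [29/49, 20/49]
  1: [20/49, 29/49]

(P^2)[1 -> 1] = 29/49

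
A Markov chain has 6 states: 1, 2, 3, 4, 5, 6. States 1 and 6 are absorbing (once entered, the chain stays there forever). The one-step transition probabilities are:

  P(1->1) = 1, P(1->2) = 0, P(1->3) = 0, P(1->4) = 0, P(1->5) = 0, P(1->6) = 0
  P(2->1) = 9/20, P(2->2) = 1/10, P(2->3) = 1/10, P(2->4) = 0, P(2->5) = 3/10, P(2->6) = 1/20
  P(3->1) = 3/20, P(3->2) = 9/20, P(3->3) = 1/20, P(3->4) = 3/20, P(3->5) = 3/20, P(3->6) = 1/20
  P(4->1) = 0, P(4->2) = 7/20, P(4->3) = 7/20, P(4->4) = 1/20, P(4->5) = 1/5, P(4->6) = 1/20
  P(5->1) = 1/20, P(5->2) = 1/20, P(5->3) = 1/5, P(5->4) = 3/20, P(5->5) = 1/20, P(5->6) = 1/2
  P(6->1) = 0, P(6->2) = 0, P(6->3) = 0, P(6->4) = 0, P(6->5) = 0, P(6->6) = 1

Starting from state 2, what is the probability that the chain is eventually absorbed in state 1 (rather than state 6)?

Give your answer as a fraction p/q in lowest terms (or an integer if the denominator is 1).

Answer: 19685/29518

Derivation:
Let a_i = P(absorbed in 1 | start in state i).
Boundary conditions: a_1 = 1, a_6 = 0.
For each transient state i, a_i = sum_j P(i->j) * a_j:
  a_2 = 9/20*a_1 + 1/10*a_2 + 1/10*a_3 + 0*a_4 + 3/10*a_5 + 1/20*a_6
  a_3 = 3/20*a_1 + 9/20*a_2 + 1/20*a_3 + 3/20*a_4 + 3/20*a_5 + 1/20*a_6
  a_4 = 0*a_1 + 7/20*a_2 + 7/20*a_3 + 1/20*a_4 + 1/5*a_5 + 1/20*a_6
  a_5 = 1/20*a_1 + 1/20*a_2 + 1/5*a_3 + 3/20*a_4 + 1/20*a_5 + 1/2*a_6

Substituting a_1 = 1 and a_6 = 0, rearrange to (I - Q) a = r where r[i] = P(i -> 1):
  [9/10, -1/10, 0, -3/10] . (a_2, a_3, a_4, a_5) = 9/20
  [-9/20, 19/20, -3/20, -3/20] . (a_2, a_3, a_4, a_5) = 3/20
  [-7/20, -7/20, 19/20, -1/5] . (a_2, a_3, a_4, a_5) = 0
  [-1/20, -1/5, -3/20, 19/20] . (a_2, a_3, a_4, a_5) = 1/20

Solving yields:
  a_2 = 19685/29518
  a_3 = 8928/14759
  a_4 = 15689/29518
  a_5 = 4413/14759

Starting state is 2, so the absorption probability is a_2 = 19685/29518.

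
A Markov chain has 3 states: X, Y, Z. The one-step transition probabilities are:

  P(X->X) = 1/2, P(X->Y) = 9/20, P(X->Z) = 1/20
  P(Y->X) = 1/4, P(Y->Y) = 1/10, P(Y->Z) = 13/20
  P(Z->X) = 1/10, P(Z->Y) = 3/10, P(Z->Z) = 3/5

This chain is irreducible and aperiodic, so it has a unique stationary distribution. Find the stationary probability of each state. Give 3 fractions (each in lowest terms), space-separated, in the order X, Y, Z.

The stationary distribution satisfies pi = pi * P, i.e.:
  pi_X = 1/2*pi_X + 1/4*pi_Y + 1/10*pi_Z
  pi_Y = 9/20*pi_X + 1/10*pi_Y + 3/10*pi_Z
  pi_Z = 1/20*pi_X + 13/20*pi_Y + 3/5*pi_Z
with normalization: pi_X + pi_Y + pi_Z = 1.

Using the first 2 balance equations plus normalization, the linear system A*pi = b is:
  [-1/2, 1/4, 1/10] . pi = 0
  [9/20, -9/10, 3/10] . pi = 0
  [1, 1, 1] . pi = 1

Solving yields:
  pi_X = 22/93
  pi_Y = 26/93
  pi_Z = 15/31

Verification (pi * P):
  22/93*1/2 + 26/93*1/4 + 15/31*1/10 = 22/93 = pi_X  (ok)
  22/93*9/20 + 26/93*1/10 + 15/31*3/10 = 26/93 = pi_Y  (ok)
  22/93*1/20 + 26/93*13/20 + 15/31*3/5 = 15/31 = pi_Z  (ok)

Answer: 22/93 26/93 15/31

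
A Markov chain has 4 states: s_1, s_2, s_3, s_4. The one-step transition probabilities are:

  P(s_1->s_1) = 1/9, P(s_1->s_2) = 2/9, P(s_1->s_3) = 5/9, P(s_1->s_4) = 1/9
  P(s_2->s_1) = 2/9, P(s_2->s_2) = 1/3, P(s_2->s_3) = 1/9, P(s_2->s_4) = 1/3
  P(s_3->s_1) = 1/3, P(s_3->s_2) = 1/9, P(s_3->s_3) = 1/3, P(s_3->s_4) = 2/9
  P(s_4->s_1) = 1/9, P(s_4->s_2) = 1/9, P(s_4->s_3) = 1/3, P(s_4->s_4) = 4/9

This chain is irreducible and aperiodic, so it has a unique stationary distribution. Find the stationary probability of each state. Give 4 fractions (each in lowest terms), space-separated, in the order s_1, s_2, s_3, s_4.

The stationary distribution satisfies pi = pi * P, i.e.:
  pi_s_1 = 1/9*pi_s_1 + 2/9*pi_s_2 + 1/3*pi_s_3 + 1/9*pi_s_4
  pi_s_2 = 2/9*pi_s_1 + 1/3*pi_s_2 + 1/9*pi_s_3 + 1/9*pi_s_4
  pi_s_3 = 5/9*pi_s_1 + 1/9*pi_s_2 + 1/3*pi_s_3 + 1/3*pi_s_4
  pi_s_4 = 1/9*pi_s_1 + 1/3*pi_s_2 + 2/9*pi_s_3 + 4/9*pi_s_4
with normalization: pi_s_1 + pi_s_2 + pi_s_3 + pi_s_4 = 1.

Using the first 3 balance equations plus normalization, the linear system A*pi = b is:
  [-8/9, 2/9, 1/3, 1/9] . pi = 0
  [2/9, -2/3, 1/9, 1/9] . pi = 0
  [5/9, 1/9, -2/3, 1/3] . pi = 0
  [1, 1, 1, 1] . pi = 1

Solving yields:
  pi_s_1 = 55/267
  pi_s_2 = 46/267
  pi_s_3 = 91/267
  pi_s_4 = 25/89

Verification (pi * P):
  55/267*1/9 + 46/267*2/9 + 91/267*1/3 + 25/89*1/9 = 55/267 = pi_s_1  (ok)
  55/267*2/9 + 46/267*1/3 + 91/267*1/9 + 25/89*1/9 = 46/267 = pi_s_2  (ok)
  55/267*5/9 + 46/267*1/9 + 91/267*1/3 + 25/89*1/3 = 91/267 = pi_s_3  (ok)
  55/267*1/9 + 46/267*1/3 + 91/267*2/9 + 25/89*4/9 = 25/89 = pi_s_4  (ok)

Answer: 55/267 46/267 91/267 25/89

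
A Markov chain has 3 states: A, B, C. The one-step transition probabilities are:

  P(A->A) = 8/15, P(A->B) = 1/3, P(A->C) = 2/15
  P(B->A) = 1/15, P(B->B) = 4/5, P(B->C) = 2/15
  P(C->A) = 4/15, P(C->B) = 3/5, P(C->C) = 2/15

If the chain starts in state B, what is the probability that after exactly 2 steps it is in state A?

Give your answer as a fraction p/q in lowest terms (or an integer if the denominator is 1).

Computing P^2 by repeated multiplication:
P^1 =
  A: [8/15, 1/3, 2/15]
  B: [1/15, 4/5, 2/15]
  C: [4/15, 3/5, 2/15]
P^2 =
  A: [77/225, 118/225, 2/15]
  B: [28/225, 167/225, 2/15]
  C: [49/225, 146/225, 2/15]

(P^2)[B -> A] = 28/225

Answer: 28/225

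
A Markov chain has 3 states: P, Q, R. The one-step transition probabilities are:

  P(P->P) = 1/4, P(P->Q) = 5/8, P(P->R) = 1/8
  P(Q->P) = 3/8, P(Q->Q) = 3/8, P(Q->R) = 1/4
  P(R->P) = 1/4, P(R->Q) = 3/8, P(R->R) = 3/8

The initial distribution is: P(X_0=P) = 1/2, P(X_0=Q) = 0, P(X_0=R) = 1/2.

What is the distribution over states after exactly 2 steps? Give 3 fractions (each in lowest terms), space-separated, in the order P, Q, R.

Answer: 5/16 7/16 1/4

Derivation:
Propagating the distribution step by step (d_{t+1} = d_t * P):
d_0 = (P=1/2, Q=0, R=1/2)
  d_1[P] = 1/2*1/4 + 0*3/8 + 1/2*1/4 = 1/4
  d_1[Q] = 1/2*5/8 + 0*3/8 + 1/2*3/8 = 1/2
  d_1[R] = 1/2*1/8 + 0*1/4 + 1/2*3/8 = 1/4
d_1 = (P=1/4, Q=1/2, R=1/4)
  d_2[P] = 1/4*1/4 + 1/2*3/8 + 1/4*1/4 = 5/16
  d_2[Q] = 1/4*5/8 + 1/2*3/8 + 1/4*3/8 = 7/16
  d_2[R] = 1/4*1/8 + 1/2*1/4 + 1/4*3/8 = 1/4
d_2 = (P=5/16, Q=7/16, R=1/4)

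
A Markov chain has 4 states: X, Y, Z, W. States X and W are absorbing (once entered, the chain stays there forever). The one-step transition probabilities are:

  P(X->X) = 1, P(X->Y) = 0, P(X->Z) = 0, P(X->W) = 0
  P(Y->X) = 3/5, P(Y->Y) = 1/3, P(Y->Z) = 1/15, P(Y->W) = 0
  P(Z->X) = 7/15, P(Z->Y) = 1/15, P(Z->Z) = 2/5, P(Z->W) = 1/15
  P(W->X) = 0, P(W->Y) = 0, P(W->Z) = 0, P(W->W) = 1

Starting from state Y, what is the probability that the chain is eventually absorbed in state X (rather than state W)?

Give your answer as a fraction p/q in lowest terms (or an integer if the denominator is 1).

Let a_i = P(absorbed in X | start in state i).
Boundary conditions: a_X = 1, a_W = 0.
For each transient state i, a_i = sum_j P(i->j) * a_j:
  a_Y = 3/5*a_X + 1/3*a_Y + 1/15*a_Z + 0*a_W
  a_Z = 7/15*a_X + 1/15*a_Y + 2/5*a_Z + 1/15*a_W

Substituting a_X = 1 and a_W = 0, rearrange to (I - Q) a = r where r[i] = P(i -> X):
  [2/3, -1/15] . (a_Y, a_Z) = 3/5
  [-1/15, 3/5] . (a_Y, a_Z) = 7/15

Solving yields:
  a_Y = 88/89
  a_Z = 79/89

Starting state is Y, so the absorption probability is a_Y = 88/89.

Answer: 88/89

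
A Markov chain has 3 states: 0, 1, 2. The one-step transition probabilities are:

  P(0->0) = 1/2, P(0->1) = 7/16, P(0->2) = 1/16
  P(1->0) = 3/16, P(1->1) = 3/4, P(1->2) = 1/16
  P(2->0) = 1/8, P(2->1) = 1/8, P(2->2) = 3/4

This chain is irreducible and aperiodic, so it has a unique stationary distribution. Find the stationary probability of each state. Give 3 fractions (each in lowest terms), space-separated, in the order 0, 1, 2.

The stationary distribution satisfies pi = pi * P, i.e.:
  pi_0 = 1/2*pi_0 + 3/16*pi_1 + 1/8*pi_2
  pi_1 = 7/16*pi_0 + 3/4*pi_1 + 1/8*pi_2
  pi_2 = 1/16*pi_0 + 1/16*pi_1 + 3/4*pi_2
with normalization: pi_0 + pi_1 + pi_2 = 1.

Using the first 2 balance equations plus normalization, the linear system A*pi = b is:
  [-1/2, 3/16, 1/8] . pi = 0
  [7/16, -1/4, 1/8] . pi = 0
  [1, 1, 1] . pi = 1

Solving yields:
  pi_0 = 14/55
  pi_1 = 6/11
  pi_2 = 1/5

Verification (pi * P):
  14/55*1/2 + 6/11*3/16 + 1/5*1/8 = 14/55 = pi_0  (ok)
  14/55*7/16 + 6/11*3/4 + 1/5*1/8 = 6/11 = pi_1  (ok)
  14/55*1/16 + 6/11*1/16 + 1/5*3/4 = 1/5 = pi_2  (ok)

Answer: 14/55 6/11 1/5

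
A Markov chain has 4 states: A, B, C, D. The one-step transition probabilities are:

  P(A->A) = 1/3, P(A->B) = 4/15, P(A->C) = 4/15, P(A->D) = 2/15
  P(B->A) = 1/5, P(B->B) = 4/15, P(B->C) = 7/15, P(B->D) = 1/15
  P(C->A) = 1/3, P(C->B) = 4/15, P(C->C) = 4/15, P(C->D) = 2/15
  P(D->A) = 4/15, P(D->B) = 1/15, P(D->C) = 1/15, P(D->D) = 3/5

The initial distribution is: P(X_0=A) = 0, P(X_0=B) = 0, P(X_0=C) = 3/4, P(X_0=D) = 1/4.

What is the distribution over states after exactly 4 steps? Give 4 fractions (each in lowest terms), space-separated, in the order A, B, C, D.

Answer: 58483/202500 14911/67500 143/540 45659/202500

Derivation:
Propagating the distribution step by step (d_{t+1} = d_t * P):
d_0 = (A=0, B=0, C=3/4, D=1/4)
  d_1[A] = 0*1/3 + 0*1/5 + 3/4*1/3 + 1/4*4/15 = 19/60
  d_1[B] = 0*4/15 + 0*4/15 + 3/4*4/15 + 1/4*1/15 = 13/60
  d_1[C] = 0*4/15 + 0*7/15 + 3/4*4/15 + 1/4*1/15 = 13/60
  d_1[D] = 0*2/15 + 0*1/15 + 3/4*2/15 + 1/4*3/5 = 1/4
d_1 = (A=19/60, B=13/60, C=13/60, D=1/4)
  d_2[A] = 19/60*1/3 + 13/60*1/5 + 13/60*1/3 + 1/4*4/15 = 259/900
  d_2[B] = 19/60*4/15 + 13/60*4/15 + 13/60*4/15 + 1/4*1/15 = 13/60
  d_2[C] = 19/60*4/15 + 13/60*7/15 + 13/60*4/15 + 1/4*1/15 = 13/50
  d_2[D] = 19/60*2/15 + 13/60*1/15 + 13/60*2/15 + 1/4*3/5 = 53/225
d_2 = (A=259/900, B=13/60, C=13/50, D=53/225)
  d_3[A] = 259/900*1/3 + 13/60*1/5 + 13/50*1/3 + 53/225*4/15 = 1949/6750
  d_3[B] = 259/900*4/15 + 13/60*4/15 + 13/50*4/15 + 53/225*1/15 = 247/1125
  d_3[C] = 259/900*4/15 + 13/60*7/15 + 13/50*4/15 + 53/225*1/15 = 1183/4500
  d_3[D] = 259/900*2/15 + 13/60*1/15 + 13/50*2/15 + 53/225*3/5 = 3089/13500
d_3 = (A=1949/6750, B=247/1125, C=1183/4500, D=3089/13500)
  d_4[A] = 1949/6750*1/3 + 247/1125*1/5 + 1183/4500*1/3 + 3089/13500*4/15 = 58483/202500
  d_4[B] = 1949/6750*4/15 + 247/1125*4/15 + 1183/4500*4/15 + 3089/13500*1/15 = 14911/67500
  d_4[C] = 1949/6750*4/15 + 247/1125*7/15 + 1183/4500*4/15 + 3089/13500*1/15 = 143/540
  d_4[D] = 1949/6750*2/15 + 247/1125*1/15 + 1183/4500*2/15 + 3089/13500*3/5 = 45659/202500
d_4 = (A=58483/202500, B=14911/67500, C=143/540, D=45659/202500)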